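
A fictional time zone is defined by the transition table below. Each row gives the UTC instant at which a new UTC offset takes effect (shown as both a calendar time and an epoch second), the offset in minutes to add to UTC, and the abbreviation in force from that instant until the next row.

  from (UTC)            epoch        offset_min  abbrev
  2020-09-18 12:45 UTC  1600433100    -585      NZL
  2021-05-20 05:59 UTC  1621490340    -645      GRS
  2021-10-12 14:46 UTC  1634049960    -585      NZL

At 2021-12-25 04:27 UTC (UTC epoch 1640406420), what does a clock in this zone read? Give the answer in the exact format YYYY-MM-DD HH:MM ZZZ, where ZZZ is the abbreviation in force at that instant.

Query: 2021-12-25 04:27 UTC
Rule 3/3 (NZL, -09:45): 2021-10-12 14:46 UTC ≤ query < +∞
4·60 + 27 - 585 = -318 min
-318 = -1·1440 + 1122; 1122 = 18·60 + 42 → 18:42, 2021-12-25 - 1 day = 2021-12-24
→ 2021-12-24 18:42 NZL

2021-12-24 18:42 NZL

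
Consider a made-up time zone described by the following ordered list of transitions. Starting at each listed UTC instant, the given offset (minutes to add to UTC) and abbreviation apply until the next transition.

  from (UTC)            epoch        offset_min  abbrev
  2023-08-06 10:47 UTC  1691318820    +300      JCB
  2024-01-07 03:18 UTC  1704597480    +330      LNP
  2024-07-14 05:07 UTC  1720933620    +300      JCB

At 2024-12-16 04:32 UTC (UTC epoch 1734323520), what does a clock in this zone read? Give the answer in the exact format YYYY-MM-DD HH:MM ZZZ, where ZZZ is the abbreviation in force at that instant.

2024-12-16 09:32 JCB

Query: 2024-12-16 04:32 UTC
Rule 3/3 (JCB, +05:00): 2024-07-14 05:07 UTC ≤ query < +∞
4·60 + 32 + 300 = 572 min
572 = 0·1440 + 572; 572 = 9·60 + 32 → 09:32, same day
→ 2024-12-16 09:32 JCB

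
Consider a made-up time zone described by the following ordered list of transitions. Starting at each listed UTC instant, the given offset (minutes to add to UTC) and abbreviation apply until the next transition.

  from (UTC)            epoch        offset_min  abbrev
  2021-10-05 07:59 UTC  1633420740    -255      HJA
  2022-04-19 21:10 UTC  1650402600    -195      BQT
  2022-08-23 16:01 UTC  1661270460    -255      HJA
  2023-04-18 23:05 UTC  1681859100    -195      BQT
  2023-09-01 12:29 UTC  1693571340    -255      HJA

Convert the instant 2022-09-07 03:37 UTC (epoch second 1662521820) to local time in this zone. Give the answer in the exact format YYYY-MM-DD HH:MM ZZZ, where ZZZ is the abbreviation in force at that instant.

Query: 2022-09-07 03:37 UTC
Rule 3/5 (HJA, -04:15): 2022-08-23 16:01 UTC ≤ query < 2023-04-18 23:05 UTC
3·60 + 37 - 255 = -38 min
-38 = -1·1440 + 1402; 1402 = 23·60 + 22 → 23:22, 2022-09-07 - 1 day = 2022-09-06
→ 2022-09-06 23:22 HJA

2022-09-06 23:22 HJA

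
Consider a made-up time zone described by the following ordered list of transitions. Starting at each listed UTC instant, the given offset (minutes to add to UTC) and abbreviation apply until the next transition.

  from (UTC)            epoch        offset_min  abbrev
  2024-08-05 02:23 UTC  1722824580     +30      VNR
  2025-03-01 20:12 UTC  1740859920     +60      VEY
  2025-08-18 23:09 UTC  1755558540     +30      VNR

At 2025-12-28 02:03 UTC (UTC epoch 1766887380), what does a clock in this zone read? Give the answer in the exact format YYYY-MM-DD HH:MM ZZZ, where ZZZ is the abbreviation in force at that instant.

Query: 2025-12-28 02:03 UTC
Rule 3/3 (VNR, +00:30): 2025-08-18 23:09 UTC ≤ query < +∞
2·60 + 3 + 30 = 153 min
153 = 0·1440 + 153; 153 = 2·60 + 33 → 02:33, same day
→ 2025-12-28 02:33 VNR

2025-12-28 02:33 VNR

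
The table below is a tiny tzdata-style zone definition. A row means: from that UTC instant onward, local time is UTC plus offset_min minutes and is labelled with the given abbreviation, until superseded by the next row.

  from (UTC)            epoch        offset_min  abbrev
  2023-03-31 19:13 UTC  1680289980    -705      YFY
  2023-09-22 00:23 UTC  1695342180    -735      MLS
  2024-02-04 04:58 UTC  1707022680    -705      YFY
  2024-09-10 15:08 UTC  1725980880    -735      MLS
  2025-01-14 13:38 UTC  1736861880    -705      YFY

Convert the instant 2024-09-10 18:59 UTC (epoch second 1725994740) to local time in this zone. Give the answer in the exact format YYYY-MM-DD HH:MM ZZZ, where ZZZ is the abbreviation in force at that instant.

2024-09-10 06:44 MLS

Query: 2024-09-10 18:59 UTC
Rule 4/5 (MLS, -12:15): 2024-09-10 15:08 UTC ≤ query < 2025-01-14 13:38 UTC
18·60 + 59 - 735 = 404 min
404 = 0·1440 + 404; 404 = 6·60 + 44 → 06:44, same day
→ 2024-09-10 06:44 MLS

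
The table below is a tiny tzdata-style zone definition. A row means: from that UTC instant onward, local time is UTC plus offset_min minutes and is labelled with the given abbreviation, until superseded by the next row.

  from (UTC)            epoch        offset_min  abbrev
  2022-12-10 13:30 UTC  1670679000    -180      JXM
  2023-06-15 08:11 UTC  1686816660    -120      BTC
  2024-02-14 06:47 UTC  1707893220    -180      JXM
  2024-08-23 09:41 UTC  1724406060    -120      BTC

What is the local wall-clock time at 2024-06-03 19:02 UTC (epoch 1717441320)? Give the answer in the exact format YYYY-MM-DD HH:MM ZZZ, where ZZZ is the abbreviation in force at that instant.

2024-06-03 16:02 JXM

Query: 2024-06-03 19:02 UTC
Rule 3/4 (JXM, -03:00): 2024-02-14 06:47 UTC ≤ query < 2024-08-23 09:41 UTC
19·60 + 2 - 180 = 962 min
962 = 0·1440 + 962; 962 = 16·60 + 2 → 16:02, same day
→ 2024-06-03 16:02 JXM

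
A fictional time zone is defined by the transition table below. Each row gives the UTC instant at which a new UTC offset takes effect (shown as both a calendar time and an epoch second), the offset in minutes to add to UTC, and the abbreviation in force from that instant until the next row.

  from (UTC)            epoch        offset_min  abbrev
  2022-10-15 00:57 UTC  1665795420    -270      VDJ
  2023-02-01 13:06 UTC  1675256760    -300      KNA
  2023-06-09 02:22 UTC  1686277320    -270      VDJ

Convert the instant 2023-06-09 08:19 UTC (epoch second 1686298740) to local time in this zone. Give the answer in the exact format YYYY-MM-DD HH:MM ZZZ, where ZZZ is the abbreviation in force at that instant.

2023-06-09 03:49 VDJ

Query: 2023-06-09 08:19 UTC
Rule 3/3 (VDJ, -04:30): 2023-06-09 02:22 UTC ≤ query < +∞
8·60 + 19 - 270 = 229 min
229 = 0·1440 + 229; 229 = 3·60 + 49 → 03:49, same day
→ 2023-06-09 03:49 VDJ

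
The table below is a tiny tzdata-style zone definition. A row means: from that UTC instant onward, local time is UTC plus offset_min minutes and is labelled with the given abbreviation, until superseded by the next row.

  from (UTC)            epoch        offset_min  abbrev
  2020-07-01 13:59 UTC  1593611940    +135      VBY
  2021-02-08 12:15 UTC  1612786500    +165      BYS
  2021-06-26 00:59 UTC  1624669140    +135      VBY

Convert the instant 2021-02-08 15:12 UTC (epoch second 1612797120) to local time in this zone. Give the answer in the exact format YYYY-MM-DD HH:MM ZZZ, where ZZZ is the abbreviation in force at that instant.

2021-02-08 17:57 BYS

Query: 2021-02-08 15:12 UTC
Rule 2/3 (BYS, +02:45): 2021-02-08 12:15 UTC ≤ query < 2021-06-26 00:59 UTC
15·60 + 12 + 165 = 1077 min
1077 = 0·1440 + 1077; 1077 = 17·60 + 57 → 17:57, same day
→ 2021-02-08 17:57 BYS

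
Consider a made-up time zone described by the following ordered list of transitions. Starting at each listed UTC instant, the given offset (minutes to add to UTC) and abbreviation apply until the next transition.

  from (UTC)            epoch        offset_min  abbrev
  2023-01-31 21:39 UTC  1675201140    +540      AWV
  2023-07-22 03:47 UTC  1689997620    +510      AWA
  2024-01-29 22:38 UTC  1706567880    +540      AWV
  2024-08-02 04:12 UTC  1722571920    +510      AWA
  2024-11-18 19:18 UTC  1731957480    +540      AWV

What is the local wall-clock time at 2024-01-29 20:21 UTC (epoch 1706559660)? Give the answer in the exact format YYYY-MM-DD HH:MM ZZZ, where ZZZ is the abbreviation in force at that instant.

2024-01-30 04:51 AWA

Query: 2024-01-29 20:21 UTC
Rule 2/5 (AWA, +08:30): 2023-07-22 03:47 UTC ≤ query < 2024-01-29 22:38 UTC
20·60 + 21 + 510 = 1731 min
1731 = 1·1440 + 291; 291 = 4·60 + 51 → 04:51, 2024-01-29 + 1 day = 2024-01-30
→ 2024-01-30 04:51 AWA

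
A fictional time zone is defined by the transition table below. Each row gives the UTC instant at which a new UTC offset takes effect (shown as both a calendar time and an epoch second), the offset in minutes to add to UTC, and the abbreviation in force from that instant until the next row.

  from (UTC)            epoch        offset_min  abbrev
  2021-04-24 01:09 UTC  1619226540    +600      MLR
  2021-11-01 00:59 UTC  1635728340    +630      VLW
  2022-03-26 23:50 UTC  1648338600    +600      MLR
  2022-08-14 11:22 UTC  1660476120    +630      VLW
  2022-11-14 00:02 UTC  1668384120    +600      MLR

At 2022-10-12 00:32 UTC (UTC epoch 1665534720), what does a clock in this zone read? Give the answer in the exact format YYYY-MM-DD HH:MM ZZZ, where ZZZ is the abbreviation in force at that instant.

Query: 2022-10-12 00:32 UTC
Rule 4/5 (VLW, +10:30): 2022-08-14 11:22 UTC ≤ query < 2022-11-14 00:02 UTC
0·60 + 32 + 630 = 662 min
662 = 0·1440 + 662; 662 = 11·60 + 2 → 11:02, same day
→ 2022-10-12 11:02 VLW

2022-10-12 11:02 VLW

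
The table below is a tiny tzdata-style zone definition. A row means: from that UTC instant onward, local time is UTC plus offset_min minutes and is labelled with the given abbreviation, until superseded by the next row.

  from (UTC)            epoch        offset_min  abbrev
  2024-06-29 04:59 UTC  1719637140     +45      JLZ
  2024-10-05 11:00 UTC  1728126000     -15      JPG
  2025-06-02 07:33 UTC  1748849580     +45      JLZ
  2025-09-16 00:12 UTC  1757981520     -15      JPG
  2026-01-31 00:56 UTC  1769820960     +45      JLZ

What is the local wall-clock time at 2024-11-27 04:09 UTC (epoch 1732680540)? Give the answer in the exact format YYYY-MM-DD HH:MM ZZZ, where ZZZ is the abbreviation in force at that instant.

2024-11-27 03:54 JPG

Query: 2024-11-27 04:09 UTC
Rule 2/5 (JPG, -00:15): 2024-10-05 11:00 UTC ≤ query < 2025-06-02 07:33 UTC
4·60 + 9 - 15 = 234 min
234 = 0·1440 + 234; 234 = 3·60 + 54 → 03:54, same day
→ 2024-11-27 03:54 JPG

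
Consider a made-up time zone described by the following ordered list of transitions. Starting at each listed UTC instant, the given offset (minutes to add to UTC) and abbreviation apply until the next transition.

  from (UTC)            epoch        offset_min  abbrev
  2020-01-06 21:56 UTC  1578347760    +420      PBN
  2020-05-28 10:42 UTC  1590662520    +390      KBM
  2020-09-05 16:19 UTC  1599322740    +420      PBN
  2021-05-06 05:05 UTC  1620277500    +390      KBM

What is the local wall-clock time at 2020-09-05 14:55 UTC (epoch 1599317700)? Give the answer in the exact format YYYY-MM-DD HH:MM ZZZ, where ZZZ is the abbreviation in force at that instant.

2020-09-05 21:25 KBM

Query: 2020-09-05 14:55 UTC
Rule 2/4 (KBM, +06:30): 2020-05-28 10:42 UTC ≤ query < 2020-09-05 16:19 UTC
14·60 + 55 + 390 = 1285 min
1285 = 0·1440 + 1285; 1285 = 21·60 + 25 → 21:25, same day
→ 2020-09-05 21:25 KBM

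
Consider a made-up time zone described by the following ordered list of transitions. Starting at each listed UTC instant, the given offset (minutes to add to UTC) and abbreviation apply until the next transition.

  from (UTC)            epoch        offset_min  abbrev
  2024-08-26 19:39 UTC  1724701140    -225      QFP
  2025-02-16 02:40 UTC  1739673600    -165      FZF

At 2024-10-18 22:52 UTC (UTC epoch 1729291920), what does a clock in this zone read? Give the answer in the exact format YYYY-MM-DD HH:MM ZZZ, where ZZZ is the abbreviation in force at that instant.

Query: 2024-10-18 22:52 UTC
Rule 1/2 (QFP, -03:45): 2024-08-26 19:39 UTC ≤ query < 2025-02-16 02:40 UTC
22·60 + 52 - 225 = 1147 min
1147 = 0·1440 + 1147; 1147 = 19·60 + 7 → 19:07, same day
→ 2024-10-18 19:07 QFP

2024-10-18 19:07 QFP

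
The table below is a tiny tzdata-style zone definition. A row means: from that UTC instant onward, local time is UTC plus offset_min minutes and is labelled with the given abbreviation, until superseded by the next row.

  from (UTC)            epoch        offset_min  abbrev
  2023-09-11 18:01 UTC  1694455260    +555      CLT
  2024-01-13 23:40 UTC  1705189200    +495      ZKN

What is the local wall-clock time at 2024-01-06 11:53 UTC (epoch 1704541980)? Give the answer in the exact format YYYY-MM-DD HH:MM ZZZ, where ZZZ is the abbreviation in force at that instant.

Query: 2024-01-06 11:53 UTC
Rule 1/2 (CLT, +09:15): 2023-09-11 18:01 UTC ≤ query < 2024-01-13 23:40 UTC
11·60 + 53 + 555 = 1268 min
1268 = 0·1440 + 1268; 1268 = 21·60 + 8 → 21:08, same day
→ 2024-01-06 21:08 CLT

2024-01-06 21:08 CLT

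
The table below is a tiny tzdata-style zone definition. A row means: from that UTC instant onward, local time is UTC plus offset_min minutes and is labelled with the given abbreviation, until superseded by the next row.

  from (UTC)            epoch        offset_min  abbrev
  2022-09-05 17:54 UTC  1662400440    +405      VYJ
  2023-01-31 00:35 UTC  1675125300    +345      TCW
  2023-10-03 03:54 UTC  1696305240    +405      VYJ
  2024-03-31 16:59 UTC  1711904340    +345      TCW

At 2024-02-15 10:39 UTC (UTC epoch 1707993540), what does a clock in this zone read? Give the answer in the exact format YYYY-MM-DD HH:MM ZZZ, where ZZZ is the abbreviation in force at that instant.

Query: 2024-02-15 10:39 UTC
Rule 3/4 (VYJ, +06:45): 2023-10-03 03:54 UTC ≤ query < 2024-03-31 16:59 UTC
10·60 + 39 + 405 = 1044 min
1044 = 0·1440 + 1044; 1044 = 17·60 + 24 → 17:24, same day
→ 2024-02-15 17:24 VYJ

2024-02-15 17:24 VYJ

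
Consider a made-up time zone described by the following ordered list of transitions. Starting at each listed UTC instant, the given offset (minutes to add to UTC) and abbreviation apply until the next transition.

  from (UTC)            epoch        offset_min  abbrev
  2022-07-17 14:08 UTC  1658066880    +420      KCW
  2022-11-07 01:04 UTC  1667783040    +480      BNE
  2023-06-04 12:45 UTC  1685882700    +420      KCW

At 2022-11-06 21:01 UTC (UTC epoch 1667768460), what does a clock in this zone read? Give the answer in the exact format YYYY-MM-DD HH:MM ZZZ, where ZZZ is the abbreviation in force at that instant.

2022-11-07 04:01 KCW

Query: 2022-11-06 21:01 UTC
Rule 1/3 (KCW, +07:00): 2022-07-17 14:08 UTC ≤ query < 2022-11-07 01:04 UTC
21·60 + 1 + 420 = 1681 min
1681 = 1·1440 + 241; 241 = 4·60 + 1 → 04:01, 2022-11-06 + 1 day = 2022-11-07
→ 2022-11-07 04:01 KCW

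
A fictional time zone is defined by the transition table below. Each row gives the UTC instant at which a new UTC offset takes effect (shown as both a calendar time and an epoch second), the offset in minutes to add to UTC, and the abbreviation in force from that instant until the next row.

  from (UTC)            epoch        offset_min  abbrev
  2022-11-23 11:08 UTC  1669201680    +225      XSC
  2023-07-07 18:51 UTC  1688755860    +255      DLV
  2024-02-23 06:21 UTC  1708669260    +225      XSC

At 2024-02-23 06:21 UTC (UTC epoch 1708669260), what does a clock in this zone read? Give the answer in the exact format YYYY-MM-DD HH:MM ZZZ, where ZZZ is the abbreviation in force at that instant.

Query: 2024-02-23 06:21 UTC
Rule 3/3 (XSC, +03:45): 2024-02-23 06:21 UTC ≤ query < +∞
6·60 + 21 + 225 = 606 min
606 = 0·1440 + 606; 606 = 10·60 + 6 → 10:06, same day
→ 2024-02-23 10:06 XSC

2024-02-23 10:06 XSC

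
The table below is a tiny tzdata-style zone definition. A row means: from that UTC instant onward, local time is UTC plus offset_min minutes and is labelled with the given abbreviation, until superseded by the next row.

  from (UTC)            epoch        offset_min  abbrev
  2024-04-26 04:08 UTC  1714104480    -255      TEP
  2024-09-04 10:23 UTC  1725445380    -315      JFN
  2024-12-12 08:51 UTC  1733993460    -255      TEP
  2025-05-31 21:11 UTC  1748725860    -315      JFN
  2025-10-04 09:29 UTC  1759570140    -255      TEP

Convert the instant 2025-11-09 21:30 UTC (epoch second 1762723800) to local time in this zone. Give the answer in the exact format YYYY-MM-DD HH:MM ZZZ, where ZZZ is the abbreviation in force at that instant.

2025-11-09 17:15 TEP

Query: 2025-11-09 21:30 UTC
Rule 5/5 (TEP, -04:15): 2025-10-04 09:29 UTC ≤ query < +∞
21·60 + 30 - 255 = 1035 min
1035 = 0·1440 + 1035; 1035 = 17·60 + 15 → 17:15, same day
→ 2025-11-09 17:15 TEP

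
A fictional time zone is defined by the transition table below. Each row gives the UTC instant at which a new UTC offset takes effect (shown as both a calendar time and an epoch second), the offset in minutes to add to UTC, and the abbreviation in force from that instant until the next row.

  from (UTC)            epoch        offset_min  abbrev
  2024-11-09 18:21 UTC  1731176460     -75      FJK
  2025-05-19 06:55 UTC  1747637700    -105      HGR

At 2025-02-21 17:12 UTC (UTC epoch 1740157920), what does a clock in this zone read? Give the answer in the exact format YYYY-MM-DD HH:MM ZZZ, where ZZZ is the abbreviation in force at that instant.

Query: 2025-02-21 17:12 UTC
Rule 1/2 (FJK, -01:15): 2024-11-09 18:21 UTC ≤ query < 2025-05-19 06:55 UTC
17·60 + 12 - 75 = 957 min
957 = 0·1440 + 957; 957 = 15·60 + 57 → 15:57, same day
→ 2025-02-21 15:57 FJK

2025-02-21 15:57 FJK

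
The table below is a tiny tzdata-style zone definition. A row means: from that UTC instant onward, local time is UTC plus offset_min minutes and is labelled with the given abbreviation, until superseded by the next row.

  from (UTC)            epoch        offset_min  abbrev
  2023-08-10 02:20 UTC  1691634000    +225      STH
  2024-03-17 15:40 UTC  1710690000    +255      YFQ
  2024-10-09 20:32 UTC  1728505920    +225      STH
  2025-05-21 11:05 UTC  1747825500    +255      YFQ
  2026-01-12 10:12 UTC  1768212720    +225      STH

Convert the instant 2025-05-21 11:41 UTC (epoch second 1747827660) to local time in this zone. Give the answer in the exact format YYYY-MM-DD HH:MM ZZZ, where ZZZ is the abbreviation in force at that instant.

2025-05-21 15:56 YFQ

Query: 2025-05-21 11:41 UTC
Rule 4/5 (YFQ, +04:15): 2025-05-21 11:05 UTC ≤ query < 2026-01-12 10:12 UTC
11·60 + 41 + 255 = 956 min
956 = 0·1440 + 956; 956 = 15·60 + 56 → 15:56, same day
→ 2025-05-21 15:56 YFQ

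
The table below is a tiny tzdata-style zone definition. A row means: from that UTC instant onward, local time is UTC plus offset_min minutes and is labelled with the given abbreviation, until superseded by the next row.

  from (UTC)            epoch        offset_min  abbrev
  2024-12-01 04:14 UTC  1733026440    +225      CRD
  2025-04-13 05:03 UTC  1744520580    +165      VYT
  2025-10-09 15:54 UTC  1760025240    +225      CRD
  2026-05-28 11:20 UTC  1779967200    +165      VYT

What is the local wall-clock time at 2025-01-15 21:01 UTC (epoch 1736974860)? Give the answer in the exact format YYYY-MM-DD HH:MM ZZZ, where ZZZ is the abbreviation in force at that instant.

2025-01-16 00:46 CRD

Query: 2025-01-15 21:01 UTC
Rule 1/4 (CRD, +03:45): 2024-12-01 04:14 UTC ≤ query < 2025-04-13 05:03 UTC
21·60 + 1 + 225 = 1486 min
1486 = 1·1440 + 46; 46 = 0·60 + 46 → 00:46, 2025-01-15 + 1 day = 2025-01-16
→ 2025-01-16 00:46 CRD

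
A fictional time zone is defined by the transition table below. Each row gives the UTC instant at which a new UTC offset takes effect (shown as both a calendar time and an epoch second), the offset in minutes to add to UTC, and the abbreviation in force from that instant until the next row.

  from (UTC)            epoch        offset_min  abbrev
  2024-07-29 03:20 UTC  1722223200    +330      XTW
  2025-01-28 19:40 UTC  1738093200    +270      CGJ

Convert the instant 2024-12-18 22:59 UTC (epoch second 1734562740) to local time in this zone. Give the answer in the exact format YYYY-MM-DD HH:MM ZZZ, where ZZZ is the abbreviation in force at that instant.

Query: 2024-12-18 22:59 UTC
Rule 1/2 (XTW, +05:30): 2024-07-29 03:20 UTC ≤ query < 2025-01-28 19:40 UTC
22·60 + 59 + 330 = 1709 min
1709 = 1·1440 + 269; 269 = 4·60 + 29 → 04:29, 2024-12-18 + 1 day = 2024-12-19
→ 2024-12-19 04:29 XTW

2024-12-19 04:29 XTW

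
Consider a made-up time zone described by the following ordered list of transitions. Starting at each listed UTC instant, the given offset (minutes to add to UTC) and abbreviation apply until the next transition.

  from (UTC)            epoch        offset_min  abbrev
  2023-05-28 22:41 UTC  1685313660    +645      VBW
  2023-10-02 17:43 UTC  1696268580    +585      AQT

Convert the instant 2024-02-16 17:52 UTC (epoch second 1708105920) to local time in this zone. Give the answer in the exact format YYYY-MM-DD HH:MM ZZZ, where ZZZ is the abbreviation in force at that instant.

2024-02-17 03:37 AQT

Query: 2024-02-16 17:52 UTC
Rule 2/2 (AQT, +09:45): 2023-10-02 17:43 UTC ≤ query < +∞
17·60 + 52 + 585 = 1657 min
1657 = 1·1440 + 217; 217 = 3·60 + 37 → 03:37, 2024-02-16 + 1 day = 2024-02-17
→ 2024-02-17 03:37 AQT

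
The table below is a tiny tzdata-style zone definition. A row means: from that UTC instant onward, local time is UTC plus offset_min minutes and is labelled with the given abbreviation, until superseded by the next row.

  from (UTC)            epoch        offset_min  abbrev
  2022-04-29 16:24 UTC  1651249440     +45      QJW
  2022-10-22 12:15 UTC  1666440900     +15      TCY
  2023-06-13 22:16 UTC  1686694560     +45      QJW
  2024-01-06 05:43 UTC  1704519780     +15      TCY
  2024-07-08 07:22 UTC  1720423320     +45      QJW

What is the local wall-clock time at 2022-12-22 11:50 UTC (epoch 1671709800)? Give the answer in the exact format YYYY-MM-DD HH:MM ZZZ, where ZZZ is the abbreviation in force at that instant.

Query: 2022-12-22 11:50 UTC
Rule 2/5 (TCY, +00:15): 2022-10-22 12:15 UTC ≤ query < 2023-06-13 22:16 UTC
11·60 + 50 + 15 = 725 min
725 = 0·1440 + 725; 725 = 12·60 + 5 → 12:05, same day
→ 2022-12-22 12:05 TCY

2022-12-22 12:05 TCY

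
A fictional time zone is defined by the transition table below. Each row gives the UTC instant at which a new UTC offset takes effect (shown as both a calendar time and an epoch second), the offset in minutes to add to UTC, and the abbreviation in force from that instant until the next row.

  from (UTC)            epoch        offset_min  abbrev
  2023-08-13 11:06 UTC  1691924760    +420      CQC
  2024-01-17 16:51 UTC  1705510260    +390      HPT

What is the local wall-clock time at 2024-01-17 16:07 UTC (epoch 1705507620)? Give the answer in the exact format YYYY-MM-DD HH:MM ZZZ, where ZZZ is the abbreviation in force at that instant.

Query: 2024-01-17 16:07 UTC
Rule 1/2 (CQC, +07:00): 2023-08-13 11:06 UTC ≤ query < 2024-01-17 16:51 UTC
16·60 + 7 + 420 = 1387 min
1387 = 0·1440 + 1387; 1387 = 23·60 + 7 → 23:07, same day
→ 2024-01-17 23:07 CQC

2024-01-17 23:07 CQC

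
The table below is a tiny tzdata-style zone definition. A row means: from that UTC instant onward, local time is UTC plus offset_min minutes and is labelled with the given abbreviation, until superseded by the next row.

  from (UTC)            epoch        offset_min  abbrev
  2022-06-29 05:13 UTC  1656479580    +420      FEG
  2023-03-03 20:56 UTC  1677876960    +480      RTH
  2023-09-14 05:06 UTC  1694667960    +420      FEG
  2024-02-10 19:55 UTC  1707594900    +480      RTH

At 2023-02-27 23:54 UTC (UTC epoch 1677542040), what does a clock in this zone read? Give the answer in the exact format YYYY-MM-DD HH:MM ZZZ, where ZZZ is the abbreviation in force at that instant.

Query: 2023-02-27 23:54 UTC
Rule 1/4 (FEG, +07:00): 2022-06-29 05:13 UTC ≤ query < 2023-03-03 20:56 UTC
23·60 + 54 + 420 = 1854 min
1854 = 1·1440 + 414; 414 = 6·60 + 54 → 06:54, 2023-02-27 + 1 day = 2023-02-28
→ 2023-02-28 06:54 FEG

2023-02-28 06:54 FEG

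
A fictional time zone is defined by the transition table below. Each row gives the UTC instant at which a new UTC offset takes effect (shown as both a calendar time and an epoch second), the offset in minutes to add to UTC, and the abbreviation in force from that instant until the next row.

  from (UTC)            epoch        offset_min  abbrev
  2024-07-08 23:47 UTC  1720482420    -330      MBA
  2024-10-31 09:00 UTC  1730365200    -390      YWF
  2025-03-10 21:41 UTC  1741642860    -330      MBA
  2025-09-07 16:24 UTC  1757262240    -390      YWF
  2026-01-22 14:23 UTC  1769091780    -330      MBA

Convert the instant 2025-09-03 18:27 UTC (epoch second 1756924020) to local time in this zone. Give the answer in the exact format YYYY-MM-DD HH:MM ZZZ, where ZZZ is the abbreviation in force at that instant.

Query: 2025-09-03 18:27 UTC
Rule 3/5 (MBA, -05:30): 2025-03-10 21:41 UTC ≤ query < 2025-09-07 16:24 UTC
18·60 + 27 - 330 = 777 min
777 = 0·1440 + 777; 777 = 12·60 + 57 → 12:57, same day
→ 2025-09-03 12:57 MBA

2025-09-03 12:57 MBA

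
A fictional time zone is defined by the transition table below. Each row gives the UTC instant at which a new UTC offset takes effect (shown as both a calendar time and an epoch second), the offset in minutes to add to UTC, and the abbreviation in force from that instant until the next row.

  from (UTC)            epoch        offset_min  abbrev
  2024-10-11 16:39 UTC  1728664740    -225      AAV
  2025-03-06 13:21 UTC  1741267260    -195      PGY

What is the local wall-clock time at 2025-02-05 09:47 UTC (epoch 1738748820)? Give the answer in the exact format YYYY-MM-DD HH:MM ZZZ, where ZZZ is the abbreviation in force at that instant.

Query: 2025-02-05 09:47 UTC
Rule 1/2 (AAV, -03:45): 2024-10-11 16:39 UTC ≤ query < 2025-03-06 13:21 UTC
9·60 + 47 - 225 = 362 min
362 = 0·1440 + 362; 362 = 6·60 + 2 → 06:02, same day
→ 2025-02-05 06:02 AAV

2025-02-05 06:02 AAV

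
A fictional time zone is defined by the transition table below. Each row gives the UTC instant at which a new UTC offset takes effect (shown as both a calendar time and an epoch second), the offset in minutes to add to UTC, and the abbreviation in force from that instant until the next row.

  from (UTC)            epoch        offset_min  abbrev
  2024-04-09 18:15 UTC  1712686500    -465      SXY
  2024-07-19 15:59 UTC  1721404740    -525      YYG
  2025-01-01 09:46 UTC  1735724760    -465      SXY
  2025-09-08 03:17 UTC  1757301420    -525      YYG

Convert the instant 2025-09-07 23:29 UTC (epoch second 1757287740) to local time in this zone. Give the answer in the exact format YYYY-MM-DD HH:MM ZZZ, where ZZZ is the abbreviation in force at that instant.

2025-09-07 15:44 SXY

Query: 2025-09-07 23:29 UTC
Rule 3/4 (SXY, -07:45): 2025-01-01 09:46 UTC ≤ query < 2025-09-08 03:17 UTC
23·60 + 29 - 465 = 944 min
944 = 0·1440 + 944; 944 = 15·60 + 44 → 15:44, same day
→ 2025-09-07 15:44 SXY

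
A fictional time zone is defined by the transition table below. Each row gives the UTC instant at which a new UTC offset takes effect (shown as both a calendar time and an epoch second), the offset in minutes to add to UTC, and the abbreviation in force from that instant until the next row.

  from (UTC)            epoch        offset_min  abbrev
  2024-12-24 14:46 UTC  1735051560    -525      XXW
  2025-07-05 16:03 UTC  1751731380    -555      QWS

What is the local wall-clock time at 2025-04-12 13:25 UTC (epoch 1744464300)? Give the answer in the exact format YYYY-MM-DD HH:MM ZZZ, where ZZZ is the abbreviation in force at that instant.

Query: 2025-04-12 13:25 UTC
Rule 1/2 (XXW, -08:45): 2024-12-24 14:46 UTC ≤ query < 2025-07-05 16:03 UTC
13·60 + 25 - 525 = 280 min
280 = 0·1440 + 280; 280 = 4·60 + 40 → 04:40, same day
→ 2025-04-12 04:40 XXW

2025-04-12 04:40 XXW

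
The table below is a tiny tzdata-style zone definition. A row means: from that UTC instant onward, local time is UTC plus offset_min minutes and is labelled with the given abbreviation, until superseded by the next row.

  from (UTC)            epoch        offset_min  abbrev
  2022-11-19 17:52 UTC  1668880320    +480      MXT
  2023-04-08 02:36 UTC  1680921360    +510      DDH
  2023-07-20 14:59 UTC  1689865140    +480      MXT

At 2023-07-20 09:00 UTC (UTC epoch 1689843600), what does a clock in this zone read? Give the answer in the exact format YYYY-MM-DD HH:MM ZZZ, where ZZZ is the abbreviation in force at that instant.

2023-07-20 17:30 DDH

Query: 2023-07-20 09:00 UTC
Rule 2/3 (DDH, +08:30): 2023-04-08 02:36 UTC ≤ query < 2023-07-20 14:59 UTC
9·60 + 0 + 510 = 1050 min
1050 = 0·1440 + 1050; 1050 = 17·60 + 30 → 17:30, same day
→ 2023-07-20 17:30 DDH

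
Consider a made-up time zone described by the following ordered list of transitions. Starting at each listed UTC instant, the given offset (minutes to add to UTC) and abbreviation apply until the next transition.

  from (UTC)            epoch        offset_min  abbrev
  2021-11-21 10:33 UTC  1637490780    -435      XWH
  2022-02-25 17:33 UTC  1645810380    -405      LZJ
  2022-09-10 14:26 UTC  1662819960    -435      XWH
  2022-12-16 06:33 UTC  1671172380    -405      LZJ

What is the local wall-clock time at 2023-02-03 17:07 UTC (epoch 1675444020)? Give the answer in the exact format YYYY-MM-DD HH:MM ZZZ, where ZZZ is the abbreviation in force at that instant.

Query: 2023-02-03 17:07 UTC
Rule 4/4 (LZJ, -06:45): 2022-12-16 06:33 UTC ≤ query < +∞
17·60 + 7 - 405 = 622 min
622 = 0·1440 + 622; 622 = 10·60 + 22 → 10:22, same day
→ 2023-02-03 10:22 LZJ

2023-02-03 10:22 LZJ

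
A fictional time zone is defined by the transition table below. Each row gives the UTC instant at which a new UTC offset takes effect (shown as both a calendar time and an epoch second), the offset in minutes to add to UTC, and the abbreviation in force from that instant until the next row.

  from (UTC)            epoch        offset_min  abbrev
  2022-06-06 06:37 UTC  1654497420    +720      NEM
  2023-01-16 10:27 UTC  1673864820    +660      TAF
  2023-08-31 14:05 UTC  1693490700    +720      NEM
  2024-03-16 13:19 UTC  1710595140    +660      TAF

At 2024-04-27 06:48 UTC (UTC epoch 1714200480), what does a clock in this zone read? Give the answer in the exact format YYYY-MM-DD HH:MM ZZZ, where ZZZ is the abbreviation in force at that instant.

Query: 2024-04-27 06:48 UTC
Rule 4/4 (TAF, +11:00): 2024-03-16 13:19 UTC ≤ query < +∞
6·60 + 48 + 660 = 1068 min
1068 = 0·1440 + 1068; 1068 = 17·60 + 48 → 17:48, same day
→ 2024-04-27 17:48 TAF

2024-04-27 17:48 TAF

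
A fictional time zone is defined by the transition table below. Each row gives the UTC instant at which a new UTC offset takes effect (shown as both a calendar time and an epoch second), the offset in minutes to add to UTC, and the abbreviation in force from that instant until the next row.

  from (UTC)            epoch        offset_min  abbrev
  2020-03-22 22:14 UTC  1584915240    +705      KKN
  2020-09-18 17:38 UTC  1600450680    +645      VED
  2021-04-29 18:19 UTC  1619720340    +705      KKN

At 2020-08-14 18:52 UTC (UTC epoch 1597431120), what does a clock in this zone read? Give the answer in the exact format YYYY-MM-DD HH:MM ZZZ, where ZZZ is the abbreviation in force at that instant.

2020-08-15 06:37 KKN

Query: 2020-08-14 18:52 UTC
Rule 1/3 (KKN, +11:45): 2020-03-22 22:14 UTC ≤ query < 2020-09-18 17:38 UTC
18·60 + 52 + 705 = 1837 min
1837 = 1·1440 + 397; 397 = 6·60 + 37 → 06:37, 2020-08-14 + 1 day = 2020-08-15
→ 2020-08-15 06:37 KKN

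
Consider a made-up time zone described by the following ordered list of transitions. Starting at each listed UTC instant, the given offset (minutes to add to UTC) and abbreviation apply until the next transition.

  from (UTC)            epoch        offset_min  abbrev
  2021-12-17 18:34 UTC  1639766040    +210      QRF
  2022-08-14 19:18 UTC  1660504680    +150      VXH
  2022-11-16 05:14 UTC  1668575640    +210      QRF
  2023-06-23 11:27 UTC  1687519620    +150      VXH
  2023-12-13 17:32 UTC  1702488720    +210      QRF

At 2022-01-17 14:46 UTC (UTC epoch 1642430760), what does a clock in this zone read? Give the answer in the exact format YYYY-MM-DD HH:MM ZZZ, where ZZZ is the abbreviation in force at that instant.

Query: 2022-01-17 14:46 UTC
Rule 1/5 (QRF, +03:30): 2021-12-17 18:34 UTC ≤ query < 2022-08-14 19:18 UTC
14·60 + 46 + 210 = 1096 min
1096 = 0·1440 + 1096; 1096 = 18·60 + 16 → 18:16, same day
→ 2022-01-17 18:16 QRF

2022-01-17 18:16 QRF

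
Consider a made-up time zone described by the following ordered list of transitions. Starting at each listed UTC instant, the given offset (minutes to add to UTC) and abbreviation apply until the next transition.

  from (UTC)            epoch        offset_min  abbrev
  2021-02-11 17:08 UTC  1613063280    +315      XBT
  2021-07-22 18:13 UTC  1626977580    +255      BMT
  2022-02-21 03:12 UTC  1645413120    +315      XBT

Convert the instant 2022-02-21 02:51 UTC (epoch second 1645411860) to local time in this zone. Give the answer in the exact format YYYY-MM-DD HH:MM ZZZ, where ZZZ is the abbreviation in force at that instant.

Query: 2022-02-21 02:51 UTC
Rule 2/3 (BMT, +04:15): 2021-07-22 18:13 UTC ≤ query < 2022-02-21 03:12 UTC
2·60 + 51 + 255 = 426 min
426 = 0·1440 + 426; 426 = 7·60 + 6 → 07:06, same day
→ 2022-02-21 07:06 BMT

2022-02-21 07:06 BMT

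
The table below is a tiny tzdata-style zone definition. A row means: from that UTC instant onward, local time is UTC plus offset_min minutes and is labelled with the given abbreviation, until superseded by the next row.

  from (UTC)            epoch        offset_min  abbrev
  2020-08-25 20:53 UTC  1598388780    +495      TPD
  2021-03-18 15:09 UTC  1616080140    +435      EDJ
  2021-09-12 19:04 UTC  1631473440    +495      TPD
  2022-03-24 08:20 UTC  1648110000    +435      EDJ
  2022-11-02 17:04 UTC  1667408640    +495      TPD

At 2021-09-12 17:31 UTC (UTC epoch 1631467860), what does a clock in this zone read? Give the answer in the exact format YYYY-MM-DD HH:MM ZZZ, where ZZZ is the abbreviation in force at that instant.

2021-09-13 00:46 EDJ

Query: 2021-09-12 17:31 UTC
Rule 2/5 (EDJ, +07:15): 2021-03-18 15:09 UTC ≤ query < 2021-09-12 19:04 UTC
17·60 + 31 + 435 = 1486 min
1486 = 1·1440 + 46; 46 = 0·60 + 46 → 00:46, 2021-09-12 + 1 day = 2021-09-13
→ 2021-09-13 00:46 EDJ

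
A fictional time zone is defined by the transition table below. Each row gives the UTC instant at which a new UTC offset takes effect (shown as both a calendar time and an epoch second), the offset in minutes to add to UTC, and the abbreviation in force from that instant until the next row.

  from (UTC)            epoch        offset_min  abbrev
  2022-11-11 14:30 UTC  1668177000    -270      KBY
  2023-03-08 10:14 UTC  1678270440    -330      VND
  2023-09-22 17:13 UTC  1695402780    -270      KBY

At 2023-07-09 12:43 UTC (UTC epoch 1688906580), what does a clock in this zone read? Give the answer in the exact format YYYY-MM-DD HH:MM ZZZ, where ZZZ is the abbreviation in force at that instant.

Query: 2023-07-09 12:43 UTC
Rule 2/3 (VND, -05:30): 2023-03-08 10:14 UTC ≤ query < 2023-09-22 17:13 UTC
12·60 + 43 - 330 = 433 min
433 = 0·1440 + 433; 433 = 7·60 + 13 → 07:13, same day
→ 2023-07-09 07:13 VND

2023-07-09 07:13 VND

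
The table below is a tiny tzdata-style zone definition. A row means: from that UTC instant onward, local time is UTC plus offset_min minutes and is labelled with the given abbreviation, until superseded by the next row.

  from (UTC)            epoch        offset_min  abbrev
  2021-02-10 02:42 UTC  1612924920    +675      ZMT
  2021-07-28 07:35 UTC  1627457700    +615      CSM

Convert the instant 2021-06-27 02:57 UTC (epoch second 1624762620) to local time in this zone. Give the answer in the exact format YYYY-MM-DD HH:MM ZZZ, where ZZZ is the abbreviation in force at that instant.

Query: 2021-06-27 02:57 UTC
Rule 1/2 (ZMT, +11:15): 2021-02-10 02:42 UTC ≤ query < 2021-07-28 07:35 UTC
2·60 + 57 + 675 = 852 min
852 = 0·1440 + 852; 852 = 14·60 + 12 → 14:12, same day
→ 2021-06-27 14:12 ZMT

2021-06-27 14:12 ZMT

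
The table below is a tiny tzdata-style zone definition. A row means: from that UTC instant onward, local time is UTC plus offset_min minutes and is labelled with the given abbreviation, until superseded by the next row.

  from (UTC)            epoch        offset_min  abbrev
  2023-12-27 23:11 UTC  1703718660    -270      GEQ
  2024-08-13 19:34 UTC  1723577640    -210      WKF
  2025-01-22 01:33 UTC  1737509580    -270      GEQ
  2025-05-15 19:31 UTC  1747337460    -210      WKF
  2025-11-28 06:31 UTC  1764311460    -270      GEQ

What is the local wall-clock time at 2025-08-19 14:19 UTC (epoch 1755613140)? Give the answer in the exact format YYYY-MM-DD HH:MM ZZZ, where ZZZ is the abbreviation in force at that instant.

Query: 2025-08-19 14:19 UTC
Rule 4/5 (WKF, -03:30): 2025-05-15 19:31 UTC ≤ query < 2025-11-28 06:31 UTC
14·60 + 19 - 210 = 649 min
649 = 0·1440 + 649; 649 = 10·60 + 49 → 10:49, same day
→ 2025-08-19 10:49 WKF

2025-08-19 10:49 WKF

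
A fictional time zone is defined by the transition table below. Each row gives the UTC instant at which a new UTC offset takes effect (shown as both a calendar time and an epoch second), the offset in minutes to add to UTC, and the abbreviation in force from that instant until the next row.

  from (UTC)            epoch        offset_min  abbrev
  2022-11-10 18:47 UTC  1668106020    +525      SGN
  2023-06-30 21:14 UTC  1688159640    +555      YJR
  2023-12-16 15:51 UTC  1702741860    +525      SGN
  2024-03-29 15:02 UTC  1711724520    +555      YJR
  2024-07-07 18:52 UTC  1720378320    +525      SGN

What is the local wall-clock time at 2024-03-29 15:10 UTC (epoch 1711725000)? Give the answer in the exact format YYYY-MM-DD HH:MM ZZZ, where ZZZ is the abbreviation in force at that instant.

Query: 2024-03-29 15:10 UTC
Rule 4/5 (YJR, +09:15): 2024-03-29 15:02 UTC ≤ query < 2024-07-07 18:52 UTC
15·60 + 10 + 555 = 1465 min
1465 = 1·1440 + 25; 25 = 0·60 + 25 → 00:25, 2024-03-29 + 1 day = 2024-03-30
→ 2024-03-30 00:25 YJR

2024-03-30 00:25 YJR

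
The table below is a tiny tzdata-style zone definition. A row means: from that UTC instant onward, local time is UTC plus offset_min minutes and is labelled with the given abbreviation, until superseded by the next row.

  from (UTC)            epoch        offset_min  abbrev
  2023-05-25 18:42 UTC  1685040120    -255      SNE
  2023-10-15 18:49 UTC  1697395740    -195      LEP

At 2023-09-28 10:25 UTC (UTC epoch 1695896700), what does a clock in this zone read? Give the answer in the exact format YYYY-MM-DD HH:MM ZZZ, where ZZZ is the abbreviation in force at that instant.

Query: 2023-09-28 10:25 UTC
Rule 1/2 (SNE, -04:15): 2023-05-25 18:42 UTC ≤ query < 2023-10-15 18:49 UTC
10·60 + 25 - 255 = 370 min
370 = 0·1440 + 370; 370 = 6·60 + 10 → 06:10, same day
→ 2023-09-28 06:10 SNE

2023-09-28 06:10 SNE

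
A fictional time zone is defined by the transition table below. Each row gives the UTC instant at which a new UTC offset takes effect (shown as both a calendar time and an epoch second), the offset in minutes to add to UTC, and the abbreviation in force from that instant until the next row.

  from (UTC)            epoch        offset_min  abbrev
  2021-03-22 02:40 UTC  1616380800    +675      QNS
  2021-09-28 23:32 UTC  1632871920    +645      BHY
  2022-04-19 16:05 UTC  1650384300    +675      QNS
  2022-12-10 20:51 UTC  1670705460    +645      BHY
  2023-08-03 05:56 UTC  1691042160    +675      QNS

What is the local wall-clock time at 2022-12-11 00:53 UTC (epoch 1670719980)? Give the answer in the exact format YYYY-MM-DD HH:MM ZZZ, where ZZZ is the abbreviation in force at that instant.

2022-12-11 11:38 BHY

Query: 2022-12-11 00:53 UTC
Rule 4/5 (BHY, +10:45): 2022-12-10 20:51 UTC ≤ query < 2023-08-03 05:56 UTC
0·60 + 53 + 645 = 698 min
698 = 0·1440 + 698; 698 = 11·60 + 38 → 11:38, same day
→ 2022-12-11 11:38 BHY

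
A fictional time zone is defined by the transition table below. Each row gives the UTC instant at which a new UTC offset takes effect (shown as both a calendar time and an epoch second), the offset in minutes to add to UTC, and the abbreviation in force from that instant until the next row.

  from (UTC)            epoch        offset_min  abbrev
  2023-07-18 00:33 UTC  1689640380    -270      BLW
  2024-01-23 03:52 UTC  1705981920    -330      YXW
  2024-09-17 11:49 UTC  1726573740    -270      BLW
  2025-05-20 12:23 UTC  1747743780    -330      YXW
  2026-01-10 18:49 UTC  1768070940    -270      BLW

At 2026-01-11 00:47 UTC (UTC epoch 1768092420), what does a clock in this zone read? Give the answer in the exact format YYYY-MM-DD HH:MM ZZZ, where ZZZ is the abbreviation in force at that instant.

Query: 2026-01-11 00:47 UTC
Rule 5/5 (BLW, -04:30): 2026-01-10 18:49 UTC ≤ query < +∞
0·60 + 47 - 270 = -223 min
-223 = -1·1440 + 1217; 1217 = 20·60 + 17 → 20:17, 2026-01-11 - 1 day = 2026-01-10
→ 2026-01-10 20:17 BLW

2026-01-10 20:17 BLW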